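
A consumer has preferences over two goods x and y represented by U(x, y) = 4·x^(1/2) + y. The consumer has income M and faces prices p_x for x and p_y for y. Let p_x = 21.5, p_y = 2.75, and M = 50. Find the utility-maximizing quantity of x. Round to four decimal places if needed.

x* = 0.0654

Set MRS = p_x/p_y: 2·x^(−1/2) = p_x/p_y.
Thus x* = (2·p_y/p_x)² — independent of M — with the rest of income spent on y.
Plugging in: x* = (2·2.75/21.5)² = 0.0654.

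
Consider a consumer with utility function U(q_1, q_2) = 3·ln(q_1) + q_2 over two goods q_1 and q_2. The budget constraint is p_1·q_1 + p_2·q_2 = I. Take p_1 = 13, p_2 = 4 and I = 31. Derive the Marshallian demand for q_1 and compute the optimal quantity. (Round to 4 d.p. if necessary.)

q_1* = 0.9231

Set MRS = p_1/p_2: (3/q_1)/1 = p_1/p_2.
So q_1*(p_1,p_2) = 3·p_2/p_1, independent of income; and q_2* = (I − 3·p_2)/p_2.
At the given prices: q_1* = 3·4/13 = 0.9231.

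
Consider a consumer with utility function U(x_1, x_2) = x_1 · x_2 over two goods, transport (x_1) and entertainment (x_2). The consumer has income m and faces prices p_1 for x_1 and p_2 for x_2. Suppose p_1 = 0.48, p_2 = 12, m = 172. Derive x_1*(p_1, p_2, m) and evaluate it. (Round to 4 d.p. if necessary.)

x_1* = 179.1667

Tangency: MRS = x_2/x_1 = p_1/p_2.
Rearranging, p_2·x_2 = p_1·x_1. Substituting into the budget gives p_1·x_1·(1 + 1) = m.
Demand: x_1*(p_1,p_2,m) = 0.5·m/p_1 and x_2* = 0.5·m/p_2.
At p_1=0.48, p_2=12, m=172: x_1* = 0.5·172/0.48 = 179.1667.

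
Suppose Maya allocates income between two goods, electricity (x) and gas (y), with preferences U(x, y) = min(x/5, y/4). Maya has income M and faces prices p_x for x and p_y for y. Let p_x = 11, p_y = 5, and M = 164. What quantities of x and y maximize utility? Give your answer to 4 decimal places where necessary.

With perfect complements, no substitution: consume in ratio x:y = 5:4.
Budget: p_x·x + p_y·(4/5)·x = M, so (5·p_x + 4·p_y)·x = 5·M.
Demand: x*(p_x,p_y,M) = 5·M/(5·p_x + 4·p_y), y* = 4·M/(5·p_x + 4·p_y).
Here 5·11 + 4·5 = 75, giving x* = 10.9333 and y* = 8.7467.

x* = 10.9333, y* = 8.7467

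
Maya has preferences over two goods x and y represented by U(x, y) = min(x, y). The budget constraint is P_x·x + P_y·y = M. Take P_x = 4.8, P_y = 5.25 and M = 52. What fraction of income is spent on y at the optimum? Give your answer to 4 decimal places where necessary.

With perfect complements, no substitution: consume in ratio x:y = 1:1.
Budget: P_x·x + P_y·x = M, so (P_x + P_y)·x = M.
Demand: x*(P_x,P_y,M) = M/(P_x + P_y), y* = M/(P_x + P_y).
Here 4.8 + 5.25 = 10.05, giving x* = 5.1741 and y* = 5.1741.
Expenditure on y: 5.25·5.1741 = 27.1642; share = 0.5224.

share on y = 0.5224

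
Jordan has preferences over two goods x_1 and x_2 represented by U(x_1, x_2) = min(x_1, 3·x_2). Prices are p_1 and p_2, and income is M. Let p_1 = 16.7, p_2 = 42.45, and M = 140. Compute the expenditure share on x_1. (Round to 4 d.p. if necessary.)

share on x_1 = 0.5413

With perfect complements, no substitution: consume in ratio x_1:x_2 = 3:1.
Budget: p_1·x_1 + p_2·(1/3)·x_1 = M, so (3·p_1 + p_2)·x_1 = 3·M.
Demand: x_1*(p_1,p_2,M) = 3·M/(3·p_1 + p_2), x_2* = M/(3·p_1 + p_2).
Here 3·16.7 + 42.45 = 92.55, giving x_1* = 4.5381 and x_2* = 1.5127.
Expenditure on x_1: 16.7·4.5381 = 75.7861; share = 0.5413.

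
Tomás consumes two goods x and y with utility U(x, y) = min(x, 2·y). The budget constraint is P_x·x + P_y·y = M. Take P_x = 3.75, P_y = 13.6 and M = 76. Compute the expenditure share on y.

With perfect complements, no substitution: consume in ratio x:y = 2:1.
Budget: P_x·x + P_y·(1/2)·x = M, so (2·P_x + P_y)·x = 2·M.
Demand: x*(P_x,P_y,M) = 2·M/(2·P_x + P_y), y* = M/(2·P_x + P_y).
Here 2·3.75 + 13.6 = 21.1, giving x* = 7.2038 and y* = 3.6019.
Expenditure on y: 13.6·3.6019 = 48.9858; share = 0.6445.

share on y = 0.6445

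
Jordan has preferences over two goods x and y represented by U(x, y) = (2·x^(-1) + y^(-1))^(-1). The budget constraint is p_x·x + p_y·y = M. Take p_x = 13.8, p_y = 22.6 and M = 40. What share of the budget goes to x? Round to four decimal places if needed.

share on x = 0.525

With the ratio pinned down, the budget gives x* = M/(p_x + p_y·(y/x)) and y* = (y/x)·x*.
Numerically y/x = 0.552548, so x* = 40/(13.8 + 22.6·0.552548) = 1.5216 and y* = 0.552548·1.5216 = 0.8408.
Expenditure on x: 13.8·1.5216 = 20.9985; share = 0.525.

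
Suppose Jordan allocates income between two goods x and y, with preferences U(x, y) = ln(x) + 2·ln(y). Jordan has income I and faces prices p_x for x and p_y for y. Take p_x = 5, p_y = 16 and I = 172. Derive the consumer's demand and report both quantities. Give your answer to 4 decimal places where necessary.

x* = 11.4667, y* = 7.1667

Demand: x*(p_x,p_y,I) = 1/3·I/p_x and y* = 2/3·I/p_y.
At p_x=5, p_y=16, I=172: x* = 1/3·172/5 = 11.4667, y* = 7.1667.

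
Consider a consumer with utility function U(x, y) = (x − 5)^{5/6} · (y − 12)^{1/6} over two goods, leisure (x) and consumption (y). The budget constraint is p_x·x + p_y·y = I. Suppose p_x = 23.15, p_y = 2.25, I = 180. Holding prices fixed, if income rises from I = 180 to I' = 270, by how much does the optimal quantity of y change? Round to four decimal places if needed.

Δy* = 6.6667

This is Cobb-Douglas in (x−5, y−12): tangency gives 5/6·p_y·(y−12) = 1/6·p_x·(x−5).
Substituting into the budget: x* = 5 + 5/6·(I − 5·p_x − 12·p_y)/p_x, and y* = 12 + 1/6·(…)/p_y.
Discretionary income = 180 − 5·23.15 − 12·2.25 = 37.25; y* = 12 + 1/6·37.25/2.25 = 14.7593.
At I' = 270: y* = 21.4259. Change: 21.4259 − 14.7593 = 6.6667.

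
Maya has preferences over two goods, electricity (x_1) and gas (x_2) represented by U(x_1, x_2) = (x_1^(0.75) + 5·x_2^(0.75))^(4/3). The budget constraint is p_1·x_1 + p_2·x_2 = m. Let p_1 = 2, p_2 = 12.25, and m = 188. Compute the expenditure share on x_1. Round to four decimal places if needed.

share on x_1 = 0.2688

From the CES first-order condition, (1/5)·(x_2/x_1)^(0.25) = p_1/p_2.
Solve for the ratio: x_2/x_1 = [5·p_1/p_2]^(4).
With the ratio pinned down, the budget gives x_1* = m/(p_1 + p_2·(x_2/x_1)) and x_2* = (x_2/x_1)·x_1*.
Numerically x_2/x_1 = 0.444074, so x_1* = 188/(2 + 12.25·0.444074) = 25.2691 and x_2* = 0.444074·25.2691 = 11.2214.
Expenditure on x_1: 2·25.2691 = 50.5382; share = 0.2688.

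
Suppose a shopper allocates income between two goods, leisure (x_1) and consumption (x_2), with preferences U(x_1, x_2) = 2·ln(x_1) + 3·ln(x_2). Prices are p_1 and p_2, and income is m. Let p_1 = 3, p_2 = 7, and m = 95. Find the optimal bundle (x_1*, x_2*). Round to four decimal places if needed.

x_1* = 12.6667, x_2* = 8.1429

Demand: x_1*(p_1,p_2,m) = 0.4·m/p_1 and x_2* = 0.6·m/p_2.
At p_1=3, p_2=7, m=95: x_1* = 0.4·95/3 = 12.6667, x_2* = 8.1429.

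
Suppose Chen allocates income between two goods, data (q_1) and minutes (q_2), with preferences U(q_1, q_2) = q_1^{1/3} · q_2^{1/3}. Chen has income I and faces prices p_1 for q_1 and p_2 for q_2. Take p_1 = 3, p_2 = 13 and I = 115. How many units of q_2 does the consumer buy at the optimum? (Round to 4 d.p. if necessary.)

MU_q_1/MU_q_2 = (1/3·q_2)/(1/3·q_1); tangency sets this equal to p_1/p_2.
Rearranging, p_2·q_2 = p_1·q_1. Substituting into the budget gives p_1·q_1·(1 + 1) = I.
Demand: q_1*(p_1,p_2,I) = 0.5·I/p_1 and q_2* = 0.5·I/p_2.
At p_1=3, p_2=13, I=115: q_2* = 0.5·115/13 = 4.4231.

q_2* = 4.4231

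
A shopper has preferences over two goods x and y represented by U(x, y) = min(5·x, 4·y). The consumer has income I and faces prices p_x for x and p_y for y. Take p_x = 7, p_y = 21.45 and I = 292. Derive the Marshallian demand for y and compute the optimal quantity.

Leontief preferences: the optimum is at the kink where x/4 = y/5, i.e. y = (5/4)·x.
Budget: p_x·x + p_y·(5/4)·x = I, so (4·p_x + 5·p_y)·x = 4·I.
Demand: x*(p_x,p_y,I) = 4·I/(4·p_x + 5·p_y), y* = 5·I/(4·p_x + 5·p_y).
Here 4·7 + 5·21.45 = 135.25, giving y* = 10.7948.

y* = 10.7948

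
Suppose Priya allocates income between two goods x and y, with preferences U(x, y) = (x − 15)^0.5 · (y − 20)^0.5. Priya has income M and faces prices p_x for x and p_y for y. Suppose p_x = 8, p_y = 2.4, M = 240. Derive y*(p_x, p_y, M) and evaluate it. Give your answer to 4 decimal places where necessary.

y* = 35

MRS = (y−20)/(x−15). Tangency with p_x/p_y gives y−20 = (p_x/p_y)·(x−15).
After buying the subsistence bundle (15, 20), a share 0.5 of the remaining income goes to x: x* = 15 + 0.5·(M − 15p_x − 20p_y)/p_x.
Discretionary income = 240 − 15·8 − 20·2.4 = 72; y* = 20 + 0.5·72/2.4 = 35.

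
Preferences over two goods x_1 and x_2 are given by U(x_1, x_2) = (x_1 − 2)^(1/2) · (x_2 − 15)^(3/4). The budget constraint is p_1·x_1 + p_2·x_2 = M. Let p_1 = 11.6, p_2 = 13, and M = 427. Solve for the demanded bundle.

Let x_1' = x_1−2, x_2' = x_2−15. MRS = (2/3)·x_2'/x_1' = p_1/p_2.
After buying the subsistence bundle (2, 15), a share 0.4 of the remaining income goes to x_1: x_1* = 2 + 0.4·(M − 2p_1 − 15p_2)/p_1.
Discretionary income = 427 − 2·11.6 − 15·13 = 208.8; x_1* = 2 + 0.4·208.8/11.6 = 9.2; x_2* = 15 + 0.6·208.8/13 = 24.6369.

x_1* = 9.2, x_2* = 24.6369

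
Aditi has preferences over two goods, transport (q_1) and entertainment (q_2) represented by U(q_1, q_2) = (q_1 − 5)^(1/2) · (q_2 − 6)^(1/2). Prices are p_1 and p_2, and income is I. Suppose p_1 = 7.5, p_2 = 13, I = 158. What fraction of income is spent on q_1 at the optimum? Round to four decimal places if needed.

share on q_1 = 0.3718

This is Cobb-Douglas in (q_1−5, q_2−6): tangency gives 0.5·p_2·(q_2−6) = 0.5·p_1·(q_1−5).
After buying the subsistence bundle (5, 6), a share 0.5 of the remaining income goes to q_1: q_1* = 5 + 0.5·(I − 5p_1 − 6p_2)/p_1.
Discretionary income = 158 − 5·7.5 − 6·13 = 42.5; q_1* = 5 + 0.5·42.5/7.5 = 7.8333; q_2* = 6 + 0.5·42.5/13 = 7.6346.
Expenditure on q_1: 7.5·7.8333 = 58.75; share = 0.3718.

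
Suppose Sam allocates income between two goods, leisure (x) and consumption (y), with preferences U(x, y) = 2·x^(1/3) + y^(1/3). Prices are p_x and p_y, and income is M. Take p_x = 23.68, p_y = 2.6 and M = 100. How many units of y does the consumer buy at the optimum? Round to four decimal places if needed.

y* = 19.854

MRS = MU_x/MU_y = 2·(y/x)^(2/3). Set equal to p_x/p_y.
Hence y/x = ((1/2)·p_x/p_y)^(1/(2/3)), i.e. raised to the 1.5 power.
With the ratio pinned down, the budget gives x* = M/(p_x + p_y·(y/x)) and y* = (y/x)·x*.
Numerically y/x = 9.71779, so x* = 100/(23.68 + 2.6·9.71779) = 2.0431 and y* = 9.71779·2.0431 = 19.854.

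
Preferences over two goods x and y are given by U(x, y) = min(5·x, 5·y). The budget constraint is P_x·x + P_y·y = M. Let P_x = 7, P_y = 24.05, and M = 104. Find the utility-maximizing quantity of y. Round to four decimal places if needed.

Leontief preferences: the optimum is at the kink where x/5 = y/5, i.e. y = x.
Budget: P_x·x + P_y·x = M, so (5·P_x + 5·P_y)·x = 5·M.
Demand: x*(P_x,P_y,M) = 5·M/(5·P_x + 5·P_y), y* = 5·M/(5·P_x + 5·P_y).
Here 5·7 + 5·24.05 = 155.25, giving y* = 3.3494.

y* = 3.3494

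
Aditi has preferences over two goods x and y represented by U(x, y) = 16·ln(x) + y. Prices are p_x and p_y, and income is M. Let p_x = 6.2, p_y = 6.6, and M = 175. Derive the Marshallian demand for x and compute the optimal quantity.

x* = 17.0323

At the given prices: x* = 16·6.6/6.2 = 17.0323.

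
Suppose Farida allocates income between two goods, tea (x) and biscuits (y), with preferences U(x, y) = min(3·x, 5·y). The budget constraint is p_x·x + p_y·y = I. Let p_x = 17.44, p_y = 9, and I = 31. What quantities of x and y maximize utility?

With perfect complements, no substitution: consume in ratio x:y = 5:3.
Budget: p_x·x + p_y·(3/5)·x = I, so (5·p_x + 3·p_y)·x = 5·I.
Demand: x*(p_x,p_y,I) = 5·I/(5·p_x + 3·p_y), y* = 3·I/(5·p_x + 3·p_y).
Here 5·17.44 + 3·9 = 114.2, giving x* = 1.3573 and y* = 0.8144.

x* = 1.3573, y* = 0.8144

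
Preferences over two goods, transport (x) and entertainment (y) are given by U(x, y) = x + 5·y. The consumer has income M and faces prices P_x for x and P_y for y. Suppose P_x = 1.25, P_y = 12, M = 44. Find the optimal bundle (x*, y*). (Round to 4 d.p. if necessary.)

x* = 35.2, y* = 0

Perfect substitutes: compare marginal utility per dollar. 1/P_x vs 5/P_y → 0.8 vs 0.4167.
x gives more utility per dollar, so spend all income on x: x* = M/P_x, y* = 0.
Numerically: x* = 35.2, y* = 0.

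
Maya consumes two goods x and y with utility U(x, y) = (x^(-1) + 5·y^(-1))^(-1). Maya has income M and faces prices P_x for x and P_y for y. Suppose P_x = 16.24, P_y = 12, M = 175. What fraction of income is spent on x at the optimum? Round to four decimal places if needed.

share on x = 0.3422

From the CES first-order condition, (1/5)·(y/x)^(2) = P_x/P_y.
Solve for the ratio: y/x = [5·P_x/P_y]^(0.5).
Substitute y = (y/x)·x into the budget: x* = M/(P_x + P_y·(y/x)).
Numerically y/x = 2.601282, so x* = 175/(16.24 + 12·2.601282) = 3.6877 and y* = 2.601282·3.6877 = 9.5927.
Expenditure on x: 16.24·3.6877 = 59.8878; share = 0.3422.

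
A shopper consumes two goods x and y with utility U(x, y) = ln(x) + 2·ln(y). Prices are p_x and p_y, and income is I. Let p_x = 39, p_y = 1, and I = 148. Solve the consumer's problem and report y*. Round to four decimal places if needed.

Demand: x*(p_x,p_y,I) = 1/3·I/p_x and y* = 2/3·I/p_y.
At p_x=39, p_y=1, I=148: y* = 2/3·148/1 = 98.6667.

y* = 98.6667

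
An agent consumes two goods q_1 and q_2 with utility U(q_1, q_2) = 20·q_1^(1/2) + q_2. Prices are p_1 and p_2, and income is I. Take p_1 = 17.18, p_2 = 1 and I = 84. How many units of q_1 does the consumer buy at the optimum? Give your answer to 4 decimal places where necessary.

Utility is quasi-linear in q_2; the FOC for q_1 is 10/√q_1 = p_1/p_2.
Solve: √q_1 = 10·p_2/p_1, so q_1*(p_1,p_2) = (10·p_2/p_1)², and q_2* = (I − p_1·q_1*)/p_2.
Plugging in: q_1* = (10·1/17.18)² = 0.3388.

q_1* = 0.3388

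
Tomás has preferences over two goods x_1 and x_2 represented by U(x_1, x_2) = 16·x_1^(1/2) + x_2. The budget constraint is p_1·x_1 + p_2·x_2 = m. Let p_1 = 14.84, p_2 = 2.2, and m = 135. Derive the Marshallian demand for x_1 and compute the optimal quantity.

x_1* = 1.4066

Utility is quasi-linear in x_2; the FOC for x_1 is 8/√x_1 = p_1/p_2.
Solve: √x_1 = 8·p_2/p_1, so x_1*(p_1,p_2) = (8·p_2/p_1)², and x_2* = (m − p_1·x_1*)/p_2.
Plugging in: x_1* = (8·2.2/14.84)² = 1.4066.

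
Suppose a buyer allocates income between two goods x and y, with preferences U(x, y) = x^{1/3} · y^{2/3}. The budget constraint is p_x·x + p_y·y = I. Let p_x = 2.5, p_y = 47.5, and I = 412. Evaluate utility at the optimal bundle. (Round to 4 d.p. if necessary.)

V = 12.2467

The MRS is (1/2)·y/x. Set MRS = p_x/p_y.
Rearranging, p_y·y = 2·p_x·x. Substituting into the budget gives p_x·x·(1 + 2) = I.
Demand: x*(p_x,p_y,I) = 1/3·I/p_x and y* = 2/3·I/p_y.
At p_x=2.5, p_y=47.5, I=412: x* = 1/3·412/2.5 = 54.9333, y* = 5.7825.
Utility at the optimum: U(54.9333, 5.7825) = 12.2467.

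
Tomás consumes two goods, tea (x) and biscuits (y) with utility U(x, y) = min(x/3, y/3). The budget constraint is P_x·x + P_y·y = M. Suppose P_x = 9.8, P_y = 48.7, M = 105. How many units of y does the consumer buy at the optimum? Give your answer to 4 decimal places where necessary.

Leontief preferences: the optimum is at the kink where x/3 = y/3, i.e. y = x.
Budget: P_x·x + P_y·x = M, so (3·P_x + 3·P_y)·x = 3·M.
Demand: x*(P_x,P_y,M) = 3·M/(3·P_x + 3·P_y), y* = 3·M/(3·P_x + 3·P_y).
Here 3·9.8 + 3·48.7 = 175.5, giving y* = 1.7949.

y* = 1.7949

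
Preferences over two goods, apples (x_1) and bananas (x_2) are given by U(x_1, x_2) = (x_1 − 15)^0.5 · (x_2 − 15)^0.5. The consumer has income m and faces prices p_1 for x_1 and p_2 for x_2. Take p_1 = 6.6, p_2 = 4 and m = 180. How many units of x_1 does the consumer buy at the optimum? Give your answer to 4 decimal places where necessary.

Substituting into the budget: x_1* = 15 + 0.5·(m − 15·p_1 − 15·p_2)/p_1, and x_2* = 15 + 0.5·(…)/p_2.
Discretionary income = 180 − 15·6.6 − 15·4 = 21; x_1* = 15 + 0.5·21/6.6 = 16.5909.

x_1* = 16.5909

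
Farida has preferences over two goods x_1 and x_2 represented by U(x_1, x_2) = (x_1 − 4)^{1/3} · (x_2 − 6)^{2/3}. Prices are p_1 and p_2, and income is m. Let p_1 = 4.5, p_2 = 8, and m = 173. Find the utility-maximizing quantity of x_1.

This is Cobb-Douglas in (x_1−4, x_2−6): tangency gives 1/3·p_2·(x_2−6) = 2/3·p_1·(x_1−4).
Substituting into the budget: x_1* = 4 + 1/3·(m − 4·p_1 − 6·p_2)/p_1, and x_2* = 6 + 2/3·(…)/p_2.
Discretionary income = 173 − 4·4.5 − 6·8 = 107; x_1* = 4 + 1/3·107/4.5 = 11.9259.

x_1* = 11.9259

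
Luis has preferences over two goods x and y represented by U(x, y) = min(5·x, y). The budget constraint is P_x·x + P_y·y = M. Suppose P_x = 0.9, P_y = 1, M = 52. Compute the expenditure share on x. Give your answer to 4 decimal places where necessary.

share on x = 0.1525

Leontief preferences: the optimum is at the kink where x/1 = y/5, i.e. y = 5·x.
Budget: P_x·x + P_y·5·x = M, so (P_x + 5·P_y)·x = M.
Demand: x*(P_x,P_y,M) = M/(P_x + 5·P_y), y* = 5·M/(P_x + 5·P_y).
Here 0.9 + 5·1 = 5.9, giving x* = 8.8136 and y* = 44.0678.
Expenditure on x: 0.9·8.8136 = 7.9322; share = 0.1525.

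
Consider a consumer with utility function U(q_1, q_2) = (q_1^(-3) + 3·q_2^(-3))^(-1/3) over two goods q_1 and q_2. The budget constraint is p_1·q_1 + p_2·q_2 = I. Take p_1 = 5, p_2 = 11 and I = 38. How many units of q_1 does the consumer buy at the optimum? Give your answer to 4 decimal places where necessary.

q_1* = 2.2503

Numerically q_2/q_1 = 1.080624, so q_1* = 38/(5 + 11·1.080624) = 2.2503.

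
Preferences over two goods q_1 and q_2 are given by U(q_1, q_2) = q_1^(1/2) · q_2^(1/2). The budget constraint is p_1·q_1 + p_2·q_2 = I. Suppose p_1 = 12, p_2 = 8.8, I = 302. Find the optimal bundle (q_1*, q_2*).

q_1* = 12.5833, q_2* = 17.1591

MU_q_1/MU_q_2 = (0.5·q_2)/(0.5·q_1); tangency sets this equal to p_1/p_2.
So 0.5·p_2·q_2 = 0.5·p_1·q_1; combined with the budget, a share 0.5 of income goes to q_1.
Demand: q_1*(p_1,p_2,I) = 0.5·I/p_1 and q_2* = 0.5·I/p_2.
At p_1=12, p_2=8.8, I=302: q_1* = 0.5·302/12 = 12.5833, q_2* = 17.1591.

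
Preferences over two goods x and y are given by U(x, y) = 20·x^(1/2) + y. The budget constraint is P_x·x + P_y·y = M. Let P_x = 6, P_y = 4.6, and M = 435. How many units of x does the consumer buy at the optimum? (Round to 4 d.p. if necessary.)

x* = 58.7778

Set MRS = P_x/P_y: 10·x^(−1/2) = P_x/P_y.
Thus x* = (10·P_y/P_x)² — independent of M — with the rest of income spent on y.
Plugging in: x* = (10·4.6/6)² = 58.7778.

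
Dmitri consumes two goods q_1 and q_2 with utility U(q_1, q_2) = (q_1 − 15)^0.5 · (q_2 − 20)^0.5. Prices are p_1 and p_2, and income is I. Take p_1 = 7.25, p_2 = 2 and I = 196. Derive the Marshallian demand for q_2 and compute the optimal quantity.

MRS = (q_2−20)/(q_1−15). Tangency with p_1/p_2 gives q_2−20 = (p_1/p_2)·(q_1−15).
Substituting into the budget: q_1* = 15 + 0.5·(I − 15·p_1 − 20·p_2)/p_1, and q_2* = 20 + 0.5·(…)/p_2.
Discretionary income = 196 − 15·7.25 − 20·2 = 47.25; q_2* = 20 + 0.5·47.25/2 = 31.8125.

q_2* = 31.8125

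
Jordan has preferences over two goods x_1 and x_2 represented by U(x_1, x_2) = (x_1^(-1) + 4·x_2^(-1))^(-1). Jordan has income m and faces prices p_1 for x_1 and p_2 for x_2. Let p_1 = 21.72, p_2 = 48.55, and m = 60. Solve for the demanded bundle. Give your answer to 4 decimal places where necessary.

x_1* = 0.6923, x_2* = 0.9261

MU_x_1 ∝ x_1^(-2), MU_x_2 ∝ 4·x_2^(-2), so MRS = (1/4)·(x_2/x_1)^(2) = p_1/p_2.
Hence x_2/x_1 = (4·p_1/p_2)^(1/(2)), i.e. raised to the 0.5 power.
Substitute x_2 = (x_2/x_1)·x_1 into the budget: x_1* = m/(p_1 + p_2·(x_2/x_1)).
Numerically x_2/x_1 = 1.33772, so x_1* = 60/(21.72 + 48.55·1.33772) = 0.6923 and x_2* = 1.33772·0.6923 = 0.9261.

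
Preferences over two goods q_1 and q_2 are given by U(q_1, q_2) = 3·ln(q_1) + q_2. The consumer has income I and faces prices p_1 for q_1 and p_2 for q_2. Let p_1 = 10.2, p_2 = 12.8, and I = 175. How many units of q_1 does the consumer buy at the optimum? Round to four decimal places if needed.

MU_q_1 = 3/q_1, MU_q_2 = 1. Tangency: 3/q_1 = p_1/p_2.
So q_1*(p_1,p_2) = 3·p_2/p_1, independent of income; and q_2* = (I − 3·p_2)/p_2.
At the given prices: q_1* = 3·12.8/10.2 = 3.7647.

q_1* = 3.7647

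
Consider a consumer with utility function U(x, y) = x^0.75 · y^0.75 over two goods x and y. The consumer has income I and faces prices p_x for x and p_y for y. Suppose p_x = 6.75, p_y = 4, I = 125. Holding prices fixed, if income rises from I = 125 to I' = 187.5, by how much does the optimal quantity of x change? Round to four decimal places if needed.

Δx* = 4.6296

Tangency: MRS = y/x = p_x/p_y.
Rearranging, p_y·y = p_x·x. Substituting into the budget gives p_x·x·(1 + 1) = I.
Demand: x*(p_x,p_y,I) = 0.5·I/p_x and y* = 0.5·I/p_y.
At p_x=6.75, p_y=4, I=125: x* = 0.5·125/6.75 = 9.2593.
At I' = 187.5: x* = 13.8889. Change: 13.8889 − 9.2593 = 4.6296.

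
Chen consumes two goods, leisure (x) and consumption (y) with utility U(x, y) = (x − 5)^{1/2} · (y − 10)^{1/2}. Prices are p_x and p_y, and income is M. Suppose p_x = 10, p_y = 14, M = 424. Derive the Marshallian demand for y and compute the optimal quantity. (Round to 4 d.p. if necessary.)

y* = 18.3571

MRS = (y−10)/(x−5). Tangency with p_x/p_y gives y−10 = (p_x/p_y)·(x−5).
After buying the subsistence bundle (5, 10), a share 0.5 of the remaining income goes to x: x* = 5 + 0.5·(M − 5p_x − 10p_y)/p_x.
Discretionary income = 424 − 5·10 − 10·14 = 234; y* = 10 + 0.5·234/14 = 18.3571.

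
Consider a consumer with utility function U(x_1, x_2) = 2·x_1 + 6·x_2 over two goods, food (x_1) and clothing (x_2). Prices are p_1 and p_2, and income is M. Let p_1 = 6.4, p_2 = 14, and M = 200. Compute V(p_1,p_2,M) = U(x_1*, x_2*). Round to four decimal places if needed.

Linear utility — the consumer picks whichever good has higher MU/price: 2/6.4 = 0.3125 vs 6/14 = 0.4286.
x_2 gives more utility per dollar, so spend all income on x_2: x_2* = M/p_2, x_1* = 0.
Numerically: x_1* = 0, x_2* = 14.2857.
Utility at the optimum: U(0, 14.2857) = 85.7143.

V = 85.7143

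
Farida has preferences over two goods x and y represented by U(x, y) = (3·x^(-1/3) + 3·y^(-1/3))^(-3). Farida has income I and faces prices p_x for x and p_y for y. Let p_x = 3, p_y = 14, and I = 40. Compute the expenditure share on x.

MU_x ∝ 3·x^(-4/3), MU_y ∝ 3·y^(-4/3), so MRS = (y/x)^(4/3) = p_x/p_y.
Hence y/x = (p_x/p_y)^(1/(4/3)), i.e. raised to the 0.75 power.
Substitute y = (y/x)·x into the budget: x* = I/(p_x + p_y·(y/x)).
Numerically y/x = 0.314952, so x* = 40/(3 + 14·0.314952) = 5.3986 and y* = 0.314952·5.3986 = 1.7003.
Expenditure on x: 3·5.3986 = 16.1958; share = 0.4049.

share on x = 0.4049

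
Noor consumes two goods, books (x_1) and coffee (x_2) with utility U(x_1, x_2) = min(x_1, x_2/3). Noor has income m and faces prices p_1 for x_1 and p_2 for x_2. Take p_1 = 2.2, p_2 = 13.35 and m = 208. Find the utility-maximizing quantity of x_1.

x_1* = 4.9231

With perfect complements, no substitution: consume in ratio x_1:x_2 = 1:3.
Budget: p_1·x_1 + p_2·3·x_1 = m, so (p_1 + 3·p_2)·x_1 = m.
Demand: x_1*(p_1,p_2,m) = m/(p_1 + 3·p_2), x_2* = 3·m/(p_1 + 3·p_2).
Here 2.2 + 3·13.35 = 42.25, giving x_1* = 4.9231.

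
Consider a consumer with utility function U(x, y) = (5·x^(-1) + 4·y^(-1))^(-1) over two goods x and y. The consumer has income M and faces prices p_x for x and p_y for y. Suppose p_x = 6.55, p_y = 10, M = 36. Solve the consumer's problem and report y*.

From the CES first-order condition, (5/4)·(y/x)^(2) = p_x/p_y.
Solve for the ratio: y/x = [(4/5)·p_x/p_y]^(0.5).
With the ratio pinned down, the budget gives x* = M/(p_x + p_y·(y/x)) and y* = (y/x)·x*.
Numerically y/x = 0.723878, so x* = 36/(6.55 + 10·0.723878) = 2.6108 and y* = 0.723878·2.6108 = 1.8899.

y* = 1.8899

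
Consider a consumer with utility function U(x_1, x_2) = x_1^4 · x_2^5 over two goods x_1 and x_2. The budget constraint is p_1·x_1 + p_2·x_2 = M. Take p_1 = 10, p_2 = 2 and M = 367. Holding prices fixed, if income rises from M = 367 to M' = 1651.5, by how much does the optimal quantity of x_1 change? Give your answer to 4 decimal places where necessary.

Tangency: MRS = (4/5)·x_2/x_1 = p_1/p_2.
So 4·p_2·x_2 = 5·p_1·x_1; combined with the budget, a share 4/9 of income goes to x_1.
Demand: x_1*(p_1,p_2,M) = 4/9·M/p_1 and x_2* = 5/9·M/p_2.
At p_1=10, p_2=2, M=367: x_1* = 4/9·367/10 = 16.3111.
At M' = 1651.5: x_1* = 73.4. Change: 73.4 − 16.3111 = 57.0889.

Δx_1* = 57.0889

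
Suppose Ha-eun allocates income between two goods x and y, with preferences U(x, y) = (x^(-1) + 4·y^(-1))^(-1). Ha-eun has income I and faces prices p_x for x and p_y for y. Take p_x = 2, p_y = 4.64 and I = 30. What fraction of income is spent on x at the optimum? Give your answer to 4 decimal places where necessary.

From the CES first-order condition, (1/4)·(y/x)^(2) = p_x/p_y.
Hence y/x = (4·p_x/p_y)^(1/(2)), i.e. raised to the 0.5 power.
Substitute y = (y/x)·x into the budget: x* = I/(p_x + p_y·(y/x)).
Numerically y/x = 1.313064, so x* = 30/(2 + 4.64·1.313064) = 3.7071 and y* = 1.313064·3.7071 = 4.8676.
Expenditure on x: 2·3.7071 = 7.4142; share = 0.2471.

share on x = 0.2471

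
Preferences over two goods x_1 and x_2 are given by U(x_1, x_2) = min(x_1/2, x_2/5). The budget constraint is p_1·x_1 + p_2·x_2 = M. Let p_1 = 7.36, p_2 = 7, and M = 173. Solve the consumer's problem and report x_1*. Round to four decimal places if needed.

x_1* = 6.959

Demand: x_1*(p_1,p_2,M) = 2·M/(2·p_1 + 5·p_2), x_2* = 5·M/(2·p_1 + 5·p_2).
Here 2·7.36 + 5·7 = 49.72, giving x_1* = 6.959.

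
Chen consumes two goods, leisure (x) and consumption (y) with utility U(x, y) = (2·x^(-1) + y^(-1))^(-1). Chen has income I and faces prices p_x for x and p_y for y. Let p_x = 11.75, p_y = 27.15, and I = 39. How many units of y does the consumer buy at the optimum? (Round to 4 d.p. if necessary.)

From the CES first-order condition, 2·(y/x)^(2) = p_x/p_y.
Solve for the ratio: y/x = [(1/2)·p_x/p_y]^(0.5).
Substitute y = (y/x)·x into the budget: x* = I/(p_x + p_y·(y/x)).
Numerically y/x = 0.465178, so x* = 39/(11.75 + 27.15·0.465178) = 1.5997 and y* = 0.465178·1.5997 = 0.7441.

y* = 0.7441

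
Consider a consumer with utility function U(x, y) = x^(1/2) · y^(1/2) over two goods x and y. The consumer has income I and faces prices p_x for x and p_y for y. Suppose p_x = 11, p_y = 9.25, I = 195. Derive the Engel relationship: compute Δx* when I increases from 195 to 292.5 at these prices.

Δx* = 4.4318

MU_x/MU_y = (0.5·y)/(0.5·x); tangency sets this equal to p_x/p_y.
So 0.5·p_y·y = 0.5·p_x·x; combined with the budget, a share 0.5 of income goes to x.
Demand: x*(p_x,p_y,I) = 0.5·I/p_x and y* = 0.5·I/p_y.
At p_x=11, p_y=9.25, I=195: x* = 0.5·195/11 = 8.8636.
At I' = 292.5: x* = 13.2955. Change: 13.2955 − 8.8636 = 4.4318.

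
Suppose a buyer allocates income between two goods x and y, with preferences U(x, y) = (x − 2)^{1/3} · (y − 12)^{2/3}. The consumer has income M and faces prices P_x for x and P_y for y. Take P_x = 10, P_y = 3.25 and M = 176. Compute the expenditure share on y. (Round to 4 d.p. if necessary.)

share on y = 0.6648

MRS = (1/2)·(y−12)/(x−2). Tangency with P_x/P_y gives y−12 = 2·(P_x/P_y)·(x−2).
Substituting into the budget: x* = 2 + 1/3·(M − 2·P_x − 12·P_y)/P_x, and y* = 12 + 2/3·(…)/P_y.
Discretionary income = 176 − 2·10 − 12·3.25 = 117; x* = 2 + 1/3·117/10 = 5.9; y* = 12 + 2/3·117/3.25 = 36.
Expenditure on y: 3.25·36 = 117; share = 0.6648.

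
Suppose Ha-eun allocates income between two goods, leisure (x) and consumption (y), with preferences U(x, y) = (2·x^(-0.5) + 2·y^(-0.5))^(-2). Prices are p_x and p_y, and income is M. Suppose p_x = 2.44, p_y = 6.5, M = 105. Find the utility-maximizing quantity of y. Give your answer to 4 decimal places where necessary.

y* = 9.3843

From the CES first-order condition, (y/x)^(1.5) = p_x/p_y.
Hence y/x = (p_x/p_y)^(1/(1.5)), i.e. raised to the 2/3 power.
With the ratio pinned down, the budget gives x* = M/(p_x + p_y·(y/x)) and y* = (y/x)·x*.
Numerically y/x = 0.520376, so x* = 105/(2.44 + 6.5·0.520376) = 18.0337 and y* = 0.520376·18.0337 = 9.3843.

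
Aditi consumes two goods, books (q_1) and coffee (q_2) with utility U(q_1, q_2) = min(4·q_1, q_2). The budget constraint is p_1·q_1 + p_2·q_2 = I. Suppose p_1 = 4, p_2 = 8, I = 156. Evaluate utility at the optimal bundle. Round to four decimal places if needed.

V = 17.3333

With perfect complements, no substitution: consume in ratio q_1:q_2 = 1:4.
Budget: p_1·q_1 + p_2·4·q_1 = I, so (p_1 + 4·p_2)·q_1 = I.
Demand: q_1*(p_1,p_2,I) = I/(p_1 + 4·p_2), q_2* = 4·I/(p_1 + 4·p_2).
Here 4 + 4·8 = 36, giving q_1* = 4.3333 and q_2* = 17.3333.
Utility at the optimum: U(4.3333, 17.3333) = 17.3333.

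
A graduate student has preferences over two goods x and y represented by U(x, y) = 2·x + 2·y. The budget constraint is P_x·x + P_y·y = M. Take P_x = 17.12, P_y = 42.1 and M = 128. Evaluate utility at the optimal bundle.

V = 14.9533

Linear utility — the consumer picks whichever good has higher MU/price: 2/17.12 = 0.1168 vs 2/42.1 = 0.0475.
x gives more utility per dollar, so spend all income on x: x* = M/P_x, y* = 0.
Numerically: x* = 7.4766, y* = 0.
Utility at the optimum: U(7.4766, 0) = 14.9533.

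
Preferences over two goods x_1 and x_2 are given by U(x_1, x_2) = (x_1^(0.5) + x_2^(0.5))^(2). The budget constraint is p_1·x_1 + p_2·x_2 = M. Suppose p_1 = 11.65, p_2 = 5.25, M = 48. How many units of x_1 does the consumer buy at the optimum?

x_1* = 1.2799

From the CES first-order condition, (x_2/x_1)^(0.5) = p_1/p_2.
Solve for the ratio: x_2/x_1 = [p_1/p_2]^(2).
Substitute x_2 = (x_2/x_1)·x_1 into the budget: x_1* = M/(p_1 + p_2·(x_2/x_1)).
Numerically x_2/x_1 = 4.924172, so x_1* = 48/(11.65 + 5.25·4.924172) = 1.2799.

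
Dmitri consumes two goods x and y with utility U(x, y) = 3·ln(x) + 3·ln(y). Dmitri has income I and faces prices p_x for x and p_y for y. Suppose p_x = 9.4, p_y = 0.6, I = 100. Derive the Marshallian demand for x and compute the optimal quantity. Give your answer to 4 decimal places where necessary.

Demand: x*(p_x,p_y,I) = 0.5·I/p_x and y* = 0.5·I/p_y.
At p_x=9.4, p_y=0.6, I=100: x* = 0.5·100/9.4 = 5.3191.

x* = 5.3191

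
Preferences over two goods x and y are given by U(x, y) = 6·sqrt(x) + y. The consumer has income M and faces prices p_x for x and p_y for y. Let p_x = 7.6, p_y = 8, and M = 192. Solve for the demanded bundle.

x* = 9.9723, y* = 14.5263

Plugging in: x* = (3·8/7.6)² = 9.9723, y* = 14.5263.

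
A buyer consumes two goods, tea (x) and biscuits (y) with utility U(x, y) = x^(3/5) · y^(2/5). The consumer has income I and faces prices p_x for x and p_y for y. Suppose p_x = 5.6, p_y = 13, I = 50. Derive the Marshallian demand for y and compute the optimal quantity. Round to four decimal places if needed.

y* = 1.5385

The MRS is (3/2)·y/x. Set MRS = p_x/p_y.
So 0.6·p_y·y = 0.4·p_x·x; combined with the budget, a share 0.6 of income goes to x.
Demand: x*(p_x,p_y,I) = 0.6·I/p_x and y* = 0.4·I/p_y.
At p_x=5.6, p_y=13, I=50: y* = 0.4·50/13 = 1.5385.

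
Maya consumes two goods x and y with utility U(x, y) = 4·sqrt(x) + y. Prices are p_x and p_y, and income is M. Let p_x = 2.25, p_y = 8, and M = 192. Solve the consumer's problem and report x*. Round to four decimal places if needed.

x* = 50.5679

MU_x = 2/√x, MU_y = 1. Tangency: 2/√x = p_x/p_y.
Solve: √x = 2·p_y/p_x, so x*(p_x,p_y) = (2·p_y/p_x)², and y* = (M − p_x·x*)/p_y.
Plugging in: x* = (2·8/2.25)² = 50.5679.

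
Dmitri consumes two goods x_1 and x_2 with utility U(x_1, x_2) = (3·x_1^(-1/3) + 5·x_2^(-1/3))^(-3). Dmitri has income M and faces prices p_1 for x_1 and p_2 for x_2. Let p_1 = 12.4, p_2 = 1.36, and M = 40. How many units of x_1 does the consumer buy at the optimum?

From the CES first-order condition, (3/5)·(x_2/x_1)^(4/3) = p_1/p_2.
Solve for the ratio: x_2/x_1 = [(5/3)·p_1/p_2]^(0.75).
Substitute x_2 = (x_2/x_1)·x_1 into the budget: x_1* = M/(p_1 + p_2·(x_2/x_1)).
Numerically x_2/x_1 = 7.696595, so x_1* = 40/(12.4 + 1.36·7.696595) = 1.7492.

x_1* = 1.7492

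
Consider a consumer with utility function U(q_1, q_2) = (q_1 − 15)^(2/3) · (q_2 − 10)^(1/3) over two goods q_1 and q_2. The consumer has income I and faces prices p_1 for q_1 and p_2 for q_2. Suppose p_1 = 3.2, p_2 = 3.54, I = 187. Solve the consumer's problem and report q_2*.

q_2* = 19.7552

This is Cobb-Douglas in (q_1−15, q_2−10): tangency gives 2/3·p_2·(q_2−10) = 1/3·p_1·(q_1−15).
Substituting into the budget: q_1* = 15 + 2/3·(I − 15·p_1 − 10·p_2)/p_1, and q_2* = 10 + 1/3·(…)/p_2.
Discretionary income = 187 − 15·3.2 − 10·3.54 = 103.6; q_2* = 10 + 1/3·103.6/3.54 = 19.7552.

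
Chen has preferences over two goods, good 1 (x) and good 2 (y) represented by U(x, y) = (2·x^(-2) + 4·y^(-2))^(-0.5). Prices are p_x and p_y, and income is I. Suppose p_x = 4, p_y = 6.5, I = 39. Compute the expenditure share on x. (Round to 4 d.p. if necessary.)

Substitute y = (y/x)·x into the budget: x* = I/(p_x + p_y·(y/x)).
Numerically y/x = 1.071665, so x* = 39/(4 + 6.5·1.071665) = 3.5565 and y* = 1.071665·3.5565 = 3.8114.
Expenditure on x: 4·3.5565 = 14.226; share = 0.3648.

share on x = 0.3648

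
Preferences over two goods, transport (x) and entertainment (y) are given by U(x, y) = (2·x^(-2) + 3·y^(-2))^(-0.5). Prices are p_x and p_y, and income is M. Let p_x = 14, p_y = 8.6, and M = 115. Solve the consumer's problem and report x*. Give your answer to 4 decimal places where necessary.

Numerically y/x = 1.346605, so x* = 115/(14 + 8.6·1.346605) = 4.4956.

x* = 4.4956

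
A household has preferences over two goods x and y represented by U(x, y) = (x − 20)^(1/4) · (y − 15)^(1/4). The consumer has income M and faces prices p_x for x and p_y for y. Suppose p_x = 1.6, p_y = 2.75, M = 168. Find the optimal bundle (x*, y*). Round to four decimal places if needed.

Let x' = x−20, y' = y−15. MRS = y'/x' = p_x/p_y.
Substituting into the budget: x* = 20 + 0.5·(M − 20·p_x − 15·p_y)/p_x, and y* = 15 + 0.5·(…)/p_y.
Discretionary income = 168 − 20·1.6 − 15·2.75 = 94.75; x* = 20 + 0.5·94.75/1.6 = 49.6094; y* = 15 + 0.5·94.75/2.75 = 32.2273.

x* = 49.6094, y* = 32.2273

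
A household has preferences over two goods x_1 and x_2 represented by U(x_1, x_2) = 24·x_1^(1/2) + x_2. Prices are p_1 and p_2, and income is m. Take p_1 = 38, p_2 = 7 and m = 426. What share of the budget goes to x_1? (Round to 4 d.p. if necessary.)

Set MRS = p_1/p_2: 12·x_1^(−1/2) = p_1/p_2.
Solve: √x_1 = 12·p_2/p_1, so x_1*(p_1,p_2) = (12·p_2/p_1)², and x_2* = (m − p_1·x_1*)/p_2.
Plugging in: x_1* = (12·7/38)² = 4.8864, x_2* = 34.3308.
Expenditure on x_1: 38·4.8864 = 185.6842; share = 0.4359.

share on x_1 = 0.4359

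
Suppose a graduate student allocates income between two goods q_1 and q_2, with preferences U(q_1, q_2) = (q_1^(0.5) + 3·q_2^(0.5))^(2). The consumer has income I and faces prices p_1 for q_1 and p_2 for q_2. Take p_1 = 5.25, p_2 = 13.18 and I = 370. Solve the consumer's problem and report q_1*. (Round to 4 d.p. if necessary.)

MRS = MU_q_1/MU_q_2 = (1/3)·(q_2/q_1)^(0.5). Set equal to p_1/p_2.
Solve for the ratio: q_2/q_1 = [3·p_1/p_2]^(2).
Substitute q_2 = (q_2/q_1)·q_1 into the budget: q_1* = I/(p_1 + p_2·(q_2/q_1)).
Numerically q_2/q_1 = 1.428007, so q_1* = 370/(5.25 + 13.18·1.428007) = 15.3711.

q_1* = 15.3711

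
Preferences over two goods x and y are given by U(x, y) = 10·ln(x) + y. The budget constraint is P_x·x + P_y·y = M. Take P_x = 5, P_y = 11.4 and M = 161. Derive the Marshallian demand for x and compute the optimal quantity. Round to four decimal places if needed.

MU_x = 10/x, MU_y = 1. Tangency: 10/x = P_x/P_y.
So x*(P_x,P_y) = 10·P_y/P_x, independent of income; and y* = (M − 10·P_y)/P_y.
At the given prices: x* = 10·11.4/5 = 22.8.

x* = 22.8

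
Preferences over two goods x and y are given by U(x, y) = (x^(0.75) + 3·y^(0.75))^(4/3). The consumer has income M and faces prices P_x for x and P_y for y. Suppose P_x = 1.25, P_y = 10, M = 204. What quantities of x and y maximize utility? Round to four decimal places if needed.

MU_x ∝ x^(-0.25), MU_y ∝ 3·y^(-0.25), so MRS = (1/3)·(y/x)^(0.25) = P_x/P_y.
Hence y/x = (3·P_x/P_y)^(1/(0.25)), i.e. raised to the 4 power.
Substitute y = (y/x)·x into the budget: x* = M/(P_x + P_y·(y/x)).
Numerically y/x = 0.019775, so x* = 204/(1.25 + 10·0.019775) = 140.9079 and y* = 0.019775·140.9079 = 2.7865.

x* = 140.9079, y* = 2.7865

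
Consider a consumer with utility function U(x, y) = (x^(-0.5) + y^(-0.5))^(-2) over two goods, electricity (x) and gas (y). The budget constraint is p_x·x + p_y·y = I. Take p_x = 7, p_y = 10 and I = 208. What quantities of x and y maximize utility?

x* = 13.975, y* = 11.0175

MU_x ∝ x^(-1.5), MU_y ∝ y^(-1.5), so MRS = (y/x)^(1.5) = p_x/p_y.
Hence y/x = (p_x/p_y)^(1/(1.5)), i.e. raised to the 2/3 power.
Substitute y = (y/x)·x into the budget: x* = I/(p_x + p_y·(y/x)).
Numerically y/x = 0.788374, so x* = 208/(7 + 10·0.788374) = 13.975 and y* = 0.788374·13.975 = 11.0175.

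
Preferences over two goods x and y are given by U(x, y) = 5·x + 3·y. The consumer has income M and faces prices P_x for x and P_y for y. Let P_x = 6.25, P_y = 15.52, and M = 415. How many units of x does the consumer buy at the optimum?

Perfect substitutes: compare marginal utility per dollar. 5/P_x vs 3/P_y → 0.8 vs 0.1933.
x gives more utility per dollar, so spend all income on x: x* = M/P_x, y* = 0.
Numerically: x* = 66.4, y* = 0.

x* = 66.4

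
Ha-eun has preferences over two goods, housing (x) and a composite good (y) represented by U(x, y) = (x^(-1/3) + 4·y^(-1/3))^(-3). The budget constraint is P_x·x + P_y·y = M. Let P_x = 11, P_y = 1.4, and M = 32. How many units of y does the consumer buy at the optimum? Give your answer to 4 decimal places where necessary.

y* = 14.3581

MRS = MU_x/MU_y = (1/4)·(y/x)^(4/3). Set equal to P_x/P_y.
Solve for the ratio: y/x = [4·P_x/P_y]^(0.75).
Substitute y = (y/x)·x into the budget: x* = M/(P_x + P_y·(y/x)).
Numerically y/x = 13.273745, so x* = 32/(11 + 1.4·13.273745) = 1.0817 and y* = 13.273745·1.0817 = 14.3581.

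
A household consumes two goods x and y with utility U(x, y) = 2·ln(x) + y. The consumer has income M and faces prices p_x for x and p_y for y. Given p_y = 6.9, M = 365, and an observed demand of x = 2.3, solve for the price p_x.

MU_x = 2/x, MU_y = 1. Tangency: 2/x = p_x/p_y.
So x*(p_x,p_y) = 2·p_y/p_x, independent of income; and y* = (M − 2·p_y)/p_y.
Set x* = 2.3 in the demand function and solve for p_x: p_x = 6.

p_x = 6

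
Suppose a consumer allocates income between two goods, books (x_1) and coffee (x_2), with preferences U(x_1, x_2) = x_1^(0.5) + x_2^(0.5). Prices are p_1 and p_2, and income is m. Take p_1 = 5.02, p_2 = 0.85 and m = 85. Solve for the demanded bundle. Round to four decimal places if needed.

x_1* = 2.4519, x_2* = 85.5196

MU_x_1 ∝ x_1^(-0.5), MU_x_2 ∝ x_2^(-0.5), so MRS = (x_2/x_1)^(0.5) = p_1/p_2.
Hence x_2/x_1 = (p_1/p_2)^(1/(0.5)), i.e. raised to the 2 power.
Substitute x_2 = (x_2/x_1)·x_1 into the budget: x_1* = m/(p_1 + p_2·(x_2/x_1)).
Numerically x_2/x_1 = 34.879446, so x_1* = 85/(5.02 + 0.85·34.879446) = 2.4519 and x_2* = 34.879446·2.4519 = 85.5196.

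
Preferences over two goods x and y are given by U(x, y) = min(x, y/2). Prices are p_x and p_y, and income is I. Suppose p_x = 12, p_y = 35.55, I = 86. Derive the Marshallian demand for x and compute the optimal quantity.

x* = 1.0349

With perfect complements, no substitution: consume in ratio x:y = 1:2.
Budget: p_x·x + p_y·2·x = I, so (p_x + 2·p_y)·x = I.
Demand: x*(p_x,p_y,I) = I/(p_x + 2·p_y), y* = 2·I/(p_x + 2·p_y).
Here 12 + 2·35.55 = 83.1, giving x* = 1.0349.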